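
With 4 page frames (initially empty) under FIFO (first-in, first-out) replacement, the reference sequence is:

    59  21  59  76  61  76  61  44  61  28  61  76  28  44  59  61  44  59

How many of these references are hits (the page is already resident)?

59 → fault, frames (59)
21 → fault, frames (59 21)
59 → hit
76 → fault, frames (59 21 76)
61 → fault, frames (59 21 76 61)
76 → hit
61 → hit
44 → fault, evict 59, frames (21 76 61 44)
61 → hit
28 → fault, evict 21, frames (76 61 44 28)
61 → hit
76 → hit
28 → hit
44 → hit
59 → fault, evict 76, frames (61 44 28 59)
61 → hit
44 → hit
59 → hit
Hits: 11.

11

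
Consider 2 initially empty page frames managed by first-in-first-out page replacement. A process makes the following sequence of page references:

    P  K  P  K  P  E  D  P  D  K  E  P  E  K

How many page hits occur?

5

P: fault, frames {P}
K: fault, frames {P,K}
P: hit
K: hit
P: hit
E: fault, evict P, frames {K,E}
D: fault, evict K, frames {E,D}
P: fault, evict E, frames {D,P}
D: hit
K: fault, evict D, frames {P,K}
E: fault, evict P, frames {K,E}
P: fault, evict K, frames {E,P}
E: hit
K: fault, evict E, frames {P,K}
Hits: 5.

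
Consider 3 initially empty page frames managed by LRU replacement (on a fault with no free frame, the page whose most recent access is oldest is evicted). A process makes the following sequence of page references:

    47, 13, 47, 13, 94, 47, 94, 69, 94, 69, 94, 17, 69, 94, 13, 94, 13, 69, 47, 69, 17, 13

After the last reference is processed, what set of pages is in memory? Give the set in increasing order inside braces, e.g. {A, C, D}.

47: miss, frames [47]
13: miss, frames [47, 13]
47: hit
13: hit
94: miss, frames [47, 13, 94]
47: hit
94: hit
69: miss, evict 13, frames [47, 94, 69]
94: hit
69: hit
94: hit
17: miss, evict 47, frames [69, 94, 17]
69: hit
94: hit
13: miss, evict 17, frames [69, 94, 13]
94: hit
13: hit
69: hit
47: miss, evict 94, frames [13, 69, 47]
69: hit
17: miss, evict 13, frames [47, 69, 17]
13: miss, evict 47, frames [69, 17, 13]

{13, 17, 69}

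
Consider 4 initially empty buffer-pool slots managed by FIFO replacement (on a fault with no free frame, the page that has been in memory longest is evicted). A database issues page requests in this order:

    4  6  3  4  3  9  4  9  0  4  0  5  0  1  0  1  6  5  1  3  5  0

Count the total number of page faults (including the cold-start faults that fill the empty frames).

11

4 -> miss, frames [4]
6 -> miss, frames [4, 6]
3 -> miss, frames [4, 6, 3]
4 -> hit
3 -> hit
9 -> miss, frames [4, 6, 3, 9]
4 -> hit
9 -> hit
0 -> miss, evict 4, frames [6, 3, 9, 0]
4 -> miss, evict 6, frames [3, 9, 0, 4]
0 -> hit
5 -> miss, evict 3, frames [9, 0, 4, 5]
0 -> hit
1 -> miss, evict 9, frames [0, 4, 5, 1]
0 -> hit
1 -> hit
6 -> miss, evict 0, frames [4, 5, 1, 6]
5 -> hit
1 -> hit
3 -> miss, evict 4, frames [5, 1, 6, 3]
5 -> hit
0 -> miss, evict 5, frames [1, 6, 3, 0]
Page faults: 11.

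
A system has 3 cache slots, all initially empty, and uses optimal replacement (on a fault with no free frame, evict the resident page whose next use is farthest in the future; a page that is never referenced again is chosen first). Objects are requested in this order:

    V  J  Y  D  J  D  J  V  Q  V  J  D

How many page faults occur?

V -> miss, frames {V}
J -> miss, frames {V,J}
Y -> miss, frames {V,J,Y}
D -> miss, evict Y, frames {V,J,D}
J -> hit
D -> hit
J -> hit
V -> hit
Q -> miss, evict D, frames {V,J,Q}
V -> hit
J -> hit
D -> miss, evict Q, frames {V,J,D}
Page faults: 6.

6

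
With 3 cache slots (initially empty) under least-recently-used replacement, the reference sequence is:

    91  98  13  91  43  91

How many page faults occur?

91 → fault, frames (91)
98 → fault, frames (91 98)
13 → fault, frames (91 98 13)
91 → hit
43 → fault, evict 98, frames (13 91 43)
91 → hit
Page faults: 4.

4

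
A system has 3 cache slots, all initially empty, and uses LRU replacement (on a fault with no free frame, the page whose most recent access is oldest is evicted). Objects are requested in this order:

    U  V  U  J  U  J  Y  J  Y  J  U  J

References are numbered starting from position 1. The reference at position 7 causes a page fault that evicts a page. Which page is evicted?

pos 1: U -> miss, frames [U]
pos 2: V -> miss, frames [U, V]
pos 3: U -> hit
pos 4: J -> miss, frames [V, U, J]
pos 5: U -> hit
pos 6: J -> hit
pos 7: Y -> miss, evict V, frames [U, J, Y]
At position 7, page V is evicted.

V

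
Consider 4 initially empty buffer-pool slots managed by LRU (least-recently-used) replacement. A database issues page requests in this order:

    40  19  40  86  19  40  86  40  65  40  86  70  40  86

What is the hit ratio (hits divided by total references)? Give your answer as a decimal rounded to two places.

0.64

40 → fault, frames {40}
19 → fault, frames {40,19}
40 → hit
86 → fault, frames {19,40,86}
19 → hit
40 → hit
86 → hit
40 → hit
65 → fault, frames {19,86,40,65}
40 → hit
86 → hit
70 → fault, evict 19, frames {65,40,86,70}
40 → hit
86 → hit
Hits: 9 of 14 references → 9/14 = 0.6429.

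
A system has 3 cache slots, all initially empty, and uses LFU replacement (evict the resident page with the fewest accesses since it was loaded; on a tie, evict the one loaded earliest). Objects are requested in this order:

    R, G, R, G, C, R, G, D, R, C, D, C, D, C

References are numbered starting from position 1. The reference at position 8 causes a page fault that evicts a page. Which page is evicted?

pos 1: R: fault, frames [R]
pos 2: G: fault, frames [R, G]
pos 3: R: hit
pos 4: G: hit
pos 5: C: fault, frames [R, G, C]
pos 6: R: hit
pos 7: G: hit
pos 8: D: fault, evict C, frames [R, G, D]
At position 8, page C is evicted.

C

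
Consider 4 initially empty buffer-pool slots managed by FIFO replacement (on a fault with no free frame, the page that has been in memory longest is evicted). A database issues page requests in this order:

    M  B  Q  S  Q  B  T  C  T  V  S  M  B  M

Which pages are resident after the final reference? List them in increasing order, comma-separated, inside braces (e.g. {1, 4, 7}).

M → fault, frames (M)
B → fault, frames (M B)
Q → fault, frames (M B Q)
S → fault, frames (M B Q S)
Q → hit
B → hit
T → fault, evict M, frames (B Q S T)
C → fault, evict B, frames (Q S T C)
T → hit
V → fault, evict Q, frames (S T C V)
S → hit
M → fault, evict S, frames (T C V M)
B → fault, evict T, frames (C V M B)
M → hit

{B, C, M, V}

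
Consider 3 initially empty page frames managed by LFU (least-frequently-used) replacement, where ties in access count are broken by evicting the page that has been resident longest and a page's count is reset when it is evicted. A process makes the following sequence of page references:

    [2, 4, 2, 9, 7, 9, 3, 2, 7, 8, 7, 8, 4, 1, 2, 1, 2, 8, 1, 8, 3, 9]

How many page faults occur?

14

2 -> miss, frames {2}
4 -> miss, frames {2,4}
2 -> hit
9 -> miss, frames {2,4,9}
7 -> miss, evict 4, frames {2,9,7}
9 -> hit
3 -> miss, evict 7, frames {2,9,3}
2 -> hit
7 -> miss, evict 3, frames {2,9,7}
8 -> miss, evict 7, frames {2,9,8}
7 -> miss, evict 8, frames {2,9,7}
8 -> miss, evict 7, frames {2,9,8}
4 -> miss, evict 8, frames {2,9,4}
1 -> miss, evict 4, frames {2,9,1}
2 -> hit
1 -> hit
2 -> hit
8 -> miss, evict 9, frames {2,1,8}
1 -> hit
8 -> hit
3 -> miss, evict 8, frames {2,1,3}
9 -> miss, evict 3, frames {2,1,9}
Page faults: 14.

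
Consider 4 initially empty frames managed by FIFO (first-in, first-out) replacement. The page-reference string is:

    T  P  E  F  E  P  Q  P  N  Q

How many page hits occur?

T → fault, frames (T)
P → fault, frames (T P)
E → fault, frames (T P E)
F → fault, frames (T P E F)
E → hit
P → hit
Q → fault, evict T, frames (P E F Q)
P → hit
N → fault, evict P, frames (E F Q N)
Q → hit
Hits: 4.

4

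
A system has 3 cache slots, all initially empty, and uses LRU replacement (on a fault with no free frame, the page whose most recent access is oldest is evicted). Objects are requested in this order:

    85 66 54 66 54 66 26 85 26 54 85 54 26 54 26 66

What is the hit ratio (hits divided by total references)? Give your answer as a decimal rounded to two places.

85 -> miss, frames {85}
66 -> miss, frames {85,66}
54 -> miss, frames {85,66,54}
66 -> hit
54 -> hit
66 -> hit
26 -> miss, evict 85, frames {54,66,26}
85 -> miss, evict 54, frames {66,26,85}
26 -> hit
54 -> miss, evict 66, frames {85,26,54}
85 -> hit
54 -> hit
26 -> hit
54 -> hit
26 -> hit
66 -> miss, evict 85, frames {54,26,66}
Hits: 9 of 16 references → 9/16 = 0.5625.

0.56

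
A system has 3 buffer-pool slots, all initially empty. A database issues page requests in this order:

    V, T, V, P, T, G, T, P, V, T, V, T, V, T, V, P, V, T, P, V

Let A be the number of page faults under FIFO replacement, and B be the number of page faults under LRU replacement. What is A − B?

Under FIFO: F F . F . F . . F F . . . . . F . . . . → 7 faults.
Under LRU: F F . F . F . . F . . . . . . . . . . . → 5 faults.
A − B = 7 − 5 = 2.

2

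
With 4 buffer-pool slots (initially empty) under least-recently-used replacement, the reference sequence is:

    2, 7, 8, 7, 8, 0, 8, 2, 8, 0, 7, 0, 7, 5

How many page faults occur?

2: miss, frames (2)
7: miss, frames (2 7)
8: miss, frames (2 7 8)
7: hit
8: hit
0: miss, frames (2 7 8 0)
8: hit
2: hit
8: hit
0: hit
7: hit
0: hit
7: hit
5: miss, evict 2, frames (8 0 7 5)
Page faults: 5.

5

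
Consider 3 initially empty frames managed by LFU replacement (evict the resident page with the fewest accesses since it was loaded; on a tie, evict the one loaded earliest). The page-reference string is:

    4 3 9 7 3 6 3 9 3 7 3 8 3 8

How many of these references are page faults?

8

4: miss, frames {4}
3: miss, frames {4,3}
9: miss, frames {4,3,9}
7: miss, evict 4, frames {3,9,7}
3: hit
6: miss, evict 9, frames {3,7,6}
3: hit
9: miss, evict 7, frames {3,6,9}
3: hit
7: miss, evict 6, frames {3,9,7}
3: hit
8: miss, evict 9, frames {3,7,8}
3: hit
8: hit
Page faults: 8.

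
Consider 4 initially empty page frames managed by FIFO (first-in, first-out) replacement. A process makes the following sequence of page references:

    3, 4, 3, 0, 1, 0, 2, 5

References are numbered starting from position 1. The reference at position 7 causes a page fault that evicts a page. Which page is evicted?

3

pos 1: 3 -> fault, frames (3)
pos 2: 4 -> fault, frames (3 4)
pos 3: 3 -> hit
pos 4: 0 -> fault, frames (3 4 0)
pos 5: 1 -> fault, frames (3 4 0 1)
pos 6: 0 -> hit
pos 7: 2 -> fault, evict 3, frames (4 0 1 2)
At position 7, page 3 is evicted.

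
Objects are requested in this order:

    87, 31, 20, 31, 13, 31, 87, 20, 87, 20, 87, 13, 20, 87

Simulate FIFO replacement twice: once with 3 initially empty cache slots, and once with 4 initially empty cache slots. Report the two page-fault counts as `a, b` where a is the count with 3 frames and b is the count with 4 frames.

5, 4

3 frames: F F F . F . F . . . . . . . → 5 faults.
4 frames: F F F . F . . . . . . . . . → 4 faults.
4 < 5: adding a frame reduced faults, as is typical.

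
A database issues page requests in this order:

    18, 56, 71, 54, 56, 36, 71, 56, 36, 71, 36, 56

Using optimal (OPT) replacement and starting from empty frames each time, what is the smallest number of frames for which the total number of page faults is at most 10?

f=1: 12 faults
f=2: 8 faults
f=3: 5 faults
f=4: 5 faults
f=5: 5 faults
Smallest f with faults ≤ 10 is 2.

2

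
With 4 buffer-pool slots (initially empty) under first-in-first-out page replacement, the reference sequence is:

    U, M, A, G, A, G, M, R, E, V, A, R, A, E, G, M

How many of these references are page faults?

U -> fault, frames {U}
M -> fault, frames {U,M}
A -> fault, frames {U,M,A}
G -> fault, frames {U,M,A,G}
A -> hit
G -> hit
M -> hit
R -> fault, evict U, frames {M,A,G,R}
E -> fault, evict M, frames {A,G,R,E}
V -> fault, evict A, frames {G,R,E,V}
A -> fault, evict G, frames {R,E,V,A}
R -> hit
A -> hit
E -> hit
G -> fault, evict R, frames {E,V,A,G}
M -> fault, evict E, frames {V,A,G,M}
Page faults: 10.

10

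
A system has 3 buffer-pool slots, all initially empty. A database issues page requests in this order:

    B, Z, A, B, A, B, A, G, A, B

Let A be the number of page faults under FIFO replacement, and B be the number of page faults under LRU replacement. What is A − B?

Under FIFO: F F F . . . . F . F → 5 faults.
Under LRU: F F F . . . . F . . → 4 faults.
A − B = 5 − 4 = 1.

1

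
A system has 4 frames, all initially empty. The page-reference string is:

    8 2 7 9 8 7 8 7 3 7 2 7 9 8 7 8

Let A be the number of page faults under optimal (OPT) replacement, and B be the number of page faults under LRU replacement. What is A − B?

Under OPT: F F F F . . . . F . . . . F . . → 6 faults.
Under LRU: F F F F . . . . F . F . F F . . → 8 faults.
A − B = 6 − 8 = -2.

-2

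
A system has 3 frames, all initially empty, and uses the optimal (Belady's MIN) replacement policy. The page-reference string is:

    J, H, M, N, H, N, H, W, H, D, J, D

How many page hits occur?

J -> fault, frames [J]
H -> fault, frames [J, H]
M -> fault, frames [J, H, M]
N -> fault, evict M, frames [J, H, N]
H -> hit
N -> hit
H -> hit
W -> fault, evict N, frames [J, H, W]
H -> hit
D -> fault, evict W, frames [J, H, D]
J -> hit
D -> hit
Hits: 6.

6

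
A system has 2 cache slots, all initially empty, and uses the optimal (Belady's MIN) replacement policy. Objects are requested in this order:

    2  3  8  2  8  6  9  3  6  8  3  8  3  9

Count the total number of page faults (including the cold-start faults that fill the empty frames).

8

2 → fault, frames [2]
3 → fault, frames [2, 3]
8 → fault, evict 3, frames [2, 8]
2 → hit
8 → hit
6 → fault, evict 2, frames [8, 6]
9 → fault, evict 8, frames [6, 9]
3 → fault, evict 9, frames [6, 3]
6 → hit
8 → fault, evict 6, frames [3, 8]
3 → hit
8 → hit
3 → hit
9 → fault, evict 8, frames [3, 9]
Page faults: 8.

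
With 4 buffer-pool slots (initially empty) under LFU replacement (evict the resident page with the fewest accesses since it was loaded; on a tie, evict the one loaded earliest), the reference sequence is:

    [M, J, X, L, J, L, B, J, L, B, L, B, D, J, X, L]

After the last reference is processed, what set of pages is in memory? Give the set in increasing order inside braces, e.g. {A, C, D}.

M: miss, frames (M)
J: miss, frames (M J)
X: miss, frames (M J X)
L: miss, frames (M J X L)
J: hit
L: hit
B: miss, evict M, frames (J X L B)
J: hit
L: hit
B: hit
L: hit
B: hit
D: miss, evict X, frames (J L B D)
J: hit
X: miss, evict D, frames (J L B X)
L: hit

{B, J, L, X}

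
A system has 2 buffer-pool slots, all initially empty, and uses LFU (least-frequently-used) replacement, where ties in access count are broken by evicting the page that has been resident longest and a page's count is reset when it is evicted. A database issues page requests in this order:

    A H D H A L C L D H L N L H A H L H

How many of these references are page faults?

A → fault, frames (A)
H → fault, frames (A H)
D → fault, evict A, frames (H D)
H → hit
A → fault, evict D, frames (H A)
L → fault, evict A, frames (H L)
C → fault, evict L, frames (H C)
L → fault, evict C, frames (H L)
D → fault, evict L, frames (H D)
H → hit
L → fault, evict D, frames (H L)
N → fault, evict L, frames (H N)
L → fault, evict N, frames (H L)
H → hit
A → fault, evict L, frames (H A)
H → hit
L → fault, evict A, frames (H L)
H → hit
Page faults: 13.

13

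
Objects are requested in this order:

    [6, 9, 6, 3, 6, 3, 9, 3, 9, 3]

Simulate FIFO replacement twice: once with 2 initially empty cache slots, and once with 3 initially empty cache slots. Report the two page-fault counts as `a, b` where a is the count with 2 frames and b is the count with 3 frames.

2 frames: F F . F F . F F . . → 6 faults.
3 frames: F F . F . . . . . . → 3 faults.
3 < 6: adding a frame reduced faults, as is typical.

6, 3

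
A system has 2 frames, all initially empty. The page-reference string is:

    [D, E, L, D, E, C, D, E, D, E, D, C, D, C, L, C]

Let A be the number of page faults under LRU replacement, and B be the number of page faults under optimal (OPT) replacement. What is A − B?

Under LRU: F F F F F F F F . . . F . . F . → 10 faults.
Under OPT: F F F . F F . F . . . F . . F . → 8 faults.
A − B = 10 − 8 = 2.

2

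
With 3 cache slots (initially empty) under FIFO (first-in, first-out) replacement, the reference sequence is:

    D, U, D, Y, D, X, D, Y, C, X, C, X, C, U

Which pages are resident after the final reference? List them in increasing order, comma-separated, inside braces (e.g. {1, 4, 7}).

{C, D, U}

D → miss, frames (D)
U → miss, frames (D U)
D → hit
Y → miss, frames (D U Y)
D → hit
X → miss, evict D, frames (U Y X)
D → miss, evict U, frames (Y X D)
Y → hit
C → miss, evict Y, frames (X D C)
X → hit
C → hit
X → hit
C → hit
U → miss, evict X, frames (D C U)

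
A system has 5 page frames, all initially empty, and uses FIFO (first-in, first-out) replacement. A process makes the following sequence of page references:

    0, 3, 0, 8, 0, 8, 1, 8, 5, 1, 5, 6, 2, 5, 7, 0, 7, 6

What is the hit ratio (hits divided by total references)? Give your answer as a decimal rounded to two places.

0.50

0: miss, frames {0}
3: miss, frames {0,3}
0: hit
8: miss, frames {0,3,8}
0: hit
8: hit
1: miss, frames {0,3,8,1}
8: hit
5: miss, frames {0,3,8,1,5}
1: hit
5: hit
6: miss, evict 0, frames {3,8,1,5,6}
2: miss, evict 3, frames {8,1,5,6,2}
5: hit
7: miss, evict 8, frames {1,5,6,2,7}
0: miss, evict 1, frames {5,6,2,7,0}
7: hit
6: hit
Hits: 9 of 18 references → 9/18 = 0.5000.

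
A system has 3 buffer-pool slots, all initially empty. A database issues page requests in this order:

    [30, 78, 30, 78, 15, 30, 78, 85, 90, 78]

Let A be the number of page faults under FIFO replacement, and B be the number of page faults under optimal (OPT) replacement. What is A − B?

1

Under FIFO: F F . . F . . F F F → 6 faults.
Under OPT: F F . . F . . F F . → 5 faults.
A − B = 6 − 5 = 1.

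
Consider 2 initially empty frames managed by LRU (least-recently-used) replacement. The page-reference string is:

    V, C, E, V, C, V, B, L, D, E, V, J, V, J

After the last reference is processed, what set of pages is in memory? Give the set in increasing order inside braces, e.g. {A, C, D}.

{J, V}

V: fault, frames {V}
C: fault, frames {V,C}
E: fault, evict V, frames {C,E}
V: fault, evict C, frames {E,V}
C: fault, evict E, frames {V,C}
V: hit
B: fault, evict C, frames {V,B}
L: fault, evict V, frames {B,L}
D: fault, evict B, frames {L,D}
E: fault, evict L, frames {D,E}
V: fault, evict D, frames {E,V}
J: fault, evict E, frames {V,J}
V: hit
J: hit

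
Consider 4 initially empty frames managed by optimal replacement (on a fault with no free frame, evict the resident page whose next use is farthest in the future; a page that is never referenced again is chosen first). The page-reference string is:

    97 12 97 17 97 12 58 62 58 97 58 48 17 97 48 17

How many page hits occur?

10

97: miss, frames [97]
12: miss, frames [97, 12]
97: hit
17: miss, frames [97, 12, 17]
97: hit
12: hit
58: miss, frames [97, 12, 17, 58]
62: miss, evict 12, frames [97, 17, 58, 62]
58: hit
97: hit
58: hit
48: miss, evict 62, frames [97, 17, 58, 48]
17: hit
97: hit
48: hit
17: hit
Hits: 10.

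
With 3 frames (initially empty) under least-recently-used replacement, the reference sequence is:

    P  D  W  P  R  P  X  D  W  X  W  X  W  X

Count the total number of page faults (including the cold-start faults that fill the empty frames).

P -> miss, frames [P]
D -> miss, frames [P, D]
W -> miss, frames [P, D, W]
P -> hit
R -> miss, evict D, frames [W, P, R]
P -> hit
X -> miss, evict W, frames [R, P, X]
D -> miss, evict R, frames [P, X, D]
W -> miss, evict P, frames [X, D, W]
X -> hit
W -> hit
X -> hit
W -> hit
X -> hit
Page faults: 7.

7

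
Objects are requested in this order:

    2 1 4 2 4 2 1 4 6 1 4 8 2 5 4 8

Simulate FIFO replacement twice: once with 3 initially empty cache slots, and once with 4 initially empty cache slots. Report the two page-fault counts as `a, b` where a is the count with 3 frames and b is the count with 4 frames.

3 frames: F F F . . . . . F . . F F F F F → 9 faults.
4 frames: F F F . . . . . F . . F F F F . → 8 faults.
8 < 9: adding a frame reduced faults, as is typical.

9, 8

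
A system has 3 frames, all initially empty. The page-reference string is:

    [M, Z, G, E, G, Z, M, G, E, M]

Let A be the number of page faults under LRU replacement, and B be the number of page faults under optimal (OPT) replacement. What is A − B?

Under LRU: F F F F . . F . F . → 6 faults.
Under OPT: F F F F . . F . . . → 5 faults.
A − B = 6 − 5 = 1.

1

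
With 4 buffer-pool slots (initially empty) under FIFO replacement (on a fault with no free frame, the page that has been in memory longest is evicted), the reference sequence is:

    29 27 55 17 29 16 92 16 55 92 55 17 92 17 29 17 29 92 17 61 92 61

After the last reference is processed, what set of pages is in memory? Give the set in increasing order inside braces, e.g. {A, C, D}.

29: miss, frames [29]
27: miss, frames [29, 27]
55: miss, frames [29, 27, 55]
17: miss, frames [29, 27, 55, 17]
29: hit
16: miss, evict 29, frames [27, 55, 17, 16]
92: miss, evict 27, frames [55, 17, 16, 92]
16: hit
55: hit
92: hit
55: hit
17: hit
92: hit
17: hit
29: miss, evict 55, frames [17, 16, 92, 29]
17: hit
29: hit
92: hit
17: hit
61: miss, evict 17, frames [16, 92, 29, 61]
92: hit
61: hit

{16, 29, 61, 92}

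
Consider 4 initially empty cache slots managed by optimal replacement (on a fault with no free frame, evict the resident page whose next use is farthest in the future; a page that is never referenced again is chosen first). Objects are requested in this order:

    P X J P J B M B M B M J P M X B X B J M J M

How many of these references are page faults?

6

P -> miss, frames (P)
X -> miss, frames (P X)
J -> miss, frames (P X J)
P -> hit
J -> hit
B -> miss, frames (P X J B)
M -> miss, evict X, frames (P J B M)
B -> hit
M -> hit
B -> hit
M -> hit
J -> hit
P -> hit
M -> hit
X -> miss, evict P, frames (J B M X)
B -> hit
X -> hit
B -> hit
J -> hit
M -> hit
J -> hit
M -> hit
Page faults: 6.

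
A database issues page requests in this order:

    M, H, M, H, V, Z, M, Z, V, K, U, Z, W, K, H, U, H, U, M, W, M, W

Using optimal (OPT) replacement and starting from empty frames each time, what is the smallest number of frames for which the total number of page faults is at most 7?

f=1: 22 faults
f=2: 12 faults
f=3: 9 faults
f=4: 8 faults
f=5: 7 faults
f=6: 7 faults
f=7: 7 faults
Smallest f with faults ≤ 7 is 5.

5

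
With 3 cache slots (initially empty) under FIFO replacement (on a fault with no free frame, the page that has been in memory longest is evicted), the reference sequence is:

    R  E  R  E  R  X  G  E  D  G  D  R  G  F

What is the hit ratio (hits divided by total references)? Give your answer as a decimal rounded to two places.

R -> fault, frames (R)
E -> fault, frames (R E)
R -> hit
E -> hit
R -> hit
X -> fault, frames (R E X)
G -> fault, evict R, frames (E X G)
E -> hit
D -> fault, evict E, frames (X G D)
G -> hit
D -> hit
R -> fault, evict X, frames (G D R)
G -> hit
F -> fault, evict G, frames (D R F)
Hits: 7 of 14 references → 7/14 = 0.5000.

0.50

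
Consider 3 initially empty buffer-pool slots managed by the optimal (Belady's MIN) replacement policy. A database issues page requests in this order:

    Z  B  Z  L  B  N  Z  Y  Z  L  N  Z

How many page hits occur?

Z → fault, frames {Z}
B → fault, frames {Z,B}
Z → hit
L → fault, frames {Z,B,L}
B → hit
N → fault, evict B, frames {Z,L,N}
Z → hit
Y → fault, evict N, frames {Z,L,Y}
Z → hit
L → hit
N → fault, evict Y, frames {Z,L,N}
Z → hit
Hits: 6.

6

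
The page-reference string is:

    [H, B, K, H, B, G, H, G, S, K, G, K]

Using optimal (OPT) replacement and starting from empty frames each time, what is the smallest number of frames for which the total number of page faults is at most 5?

3

f=1: 12 faults
f=2: 7 faults
f=3: 5 faults
f=4: 5 faults
f=5: 5 faults
Smallest f with faults ≤ 5 is 3.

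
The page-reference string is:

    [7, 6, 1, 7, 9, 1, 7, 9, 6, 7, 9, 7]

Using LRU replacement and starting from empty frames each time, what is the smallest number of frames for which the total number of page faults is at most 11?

f=1: 12 faults
f=2: 11 faults
f=3: 5 faults
f=4: 4 faults
Smallest f with faults ≤ 11 is 2.

2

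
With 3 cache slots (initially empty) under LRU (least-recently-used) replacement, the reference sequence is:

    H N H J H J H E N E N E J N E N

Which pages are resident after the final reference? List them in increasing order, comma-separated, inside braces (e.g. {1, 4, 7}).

H -> miss, frames {H}
N -> miss, frames {H,N}
H -> hit
J -> miss, frames {N,H,J}
H -> hit
J -> hit
H -> hit
E -> miss, evict N, frames {J,H,E}
N -> miss, evict J, frames {H,E,N}
E -> hit
N -> hit
E -> hit
J -> miss, evict H, frames {N,E,J}
N -> hit
E -> hit
N -> hit

{E, J, N}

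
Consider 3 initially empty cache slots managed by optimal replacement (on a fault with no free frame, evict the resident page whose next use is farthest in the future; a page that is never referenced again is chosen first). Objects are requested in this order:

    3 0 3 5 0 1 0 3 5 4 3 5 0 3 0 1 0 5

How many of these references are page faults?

8

3 -> miss, frames {3}
0 -> miss, frames {3,0}
3 -> hit
5 -> miss, frames {3,0,5}
0 -> hit
1 -> miss, evict 5, frames {3,0,1}
0 -> hit
3 -> hit
5 -> miss, evict 1, frames {3,0,5}
4 -> miss, evict 0, frames {3,5,4}
3 -> hit
5 -> hit
0 -> miss, evict 4, frames {3,5,0}
3 -> hit
0 -> hit
1 -> miss, evict 3, frames {5,0,1}
0 -> hit
5 -> hit
Page faults: 8.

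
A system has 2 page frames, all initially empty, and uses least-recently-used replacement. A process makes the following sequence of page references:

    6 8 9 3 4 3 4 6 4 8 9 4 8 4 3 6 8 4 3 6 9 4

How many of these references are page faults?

6 -> fault, frames (6)
8 -> fault, frames (6 8)
9 -> fault, evict 6, frames (8 9)
3 -> fault, evict 8, frames (9 3)
4 -> fault, evict 9, frames (3 4)
3 -> hit
4 -> hit
6 -> fault, evict 3, frames (4 6)
4 -> hit
8 -> fault, evict 6, frames (4 8)
9 -> fault, evict 4, frames (8 9)
4 -> fault, evict 8, frames (9 4)
8 -> fault, evict 9, frames (4 8)
4 -> hit
3 -> fault, evict 8, frames (4 3)
6 -> fault, evict 4, frames (3 6)
8 -> fault, evict 3, frames (6 8)
4 -> fault, evict 6, frames (8 4)
3 -> fault, evict 8, frames (4 3)
6 -> fault, evict 4, frames (3 6)
9 -> fault, evict 3, frames (6 9)
4 -> fault, evict 6, frames (9 4)
Page faults: 18.

18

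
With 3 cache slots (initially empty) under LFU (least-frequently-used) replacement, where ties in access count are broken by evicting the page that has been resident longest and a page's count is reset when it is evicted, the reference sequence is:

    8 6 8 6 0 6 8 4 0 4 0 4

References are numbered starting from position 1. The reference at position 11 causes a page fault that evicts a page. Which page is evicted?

4

pos 1: 8 → fault, frames {8}
pos 2: 6 → fault, frames {8,6}
pos 3: 8 → hit
pos 4: 6 → hit
pos 5: 0 → fault, frames {8,6,0}
pos 6: 6 → hit
pos 7: 8 → hit
pos 8: 4 → fault, evict 0, frames {8,6,4}
pos 9: 0 → fault, evict 4, frames {8,6,0}
pos 10: 4 → fault, evict 0, frames {8,6,4}
pos 11: 0 → fault, evict 4, frames {8,6,0}
At position 11, page 4 is evicted.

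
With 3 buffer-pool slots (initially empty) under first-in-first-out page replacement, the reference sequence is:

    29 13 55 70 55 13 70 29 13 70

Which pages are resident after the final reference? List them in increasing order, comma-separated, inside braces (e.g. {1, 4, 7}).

29: fault, frames (29)
13: fault, frames (29 13)
55: fault, frames (29 13 55)
70: fault, evict 29, frames (13 55 70)
55: hit
13: hit
70: hit
29: fault, evict 13, frames (55 70 29)
13: fault, evict 55, frames (70 29 13)
70: hit

{13, 29, 70}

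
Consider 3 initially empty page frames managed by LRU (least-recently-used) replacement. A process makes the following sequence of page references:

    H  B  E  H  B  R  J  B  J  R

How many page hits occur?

H → fault, frames (H)
B → fault, frames (H B)
E → fault, frames (H B E)
H → hit
B → hit
R → fault, evict E, frames (H B R)
J → fault, evict H, frames (B R J)
B → hit
J → hit
R → hit
Hits: 5.

5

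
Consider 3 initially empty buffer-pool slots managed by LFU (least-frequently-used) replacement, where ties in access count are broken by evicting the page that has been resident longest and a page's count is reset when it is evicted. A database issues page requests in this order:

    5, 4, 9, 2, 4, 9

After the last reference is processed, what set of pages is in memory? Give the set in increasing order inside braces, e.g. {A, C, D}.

5 → miss, frames [5]
4 → miss, frames [5, 4]
9 → miss, frames [5, 4, 9]
2 → miss, evict 5, frames [4, 9, 2]
4 → hit
9 → hit

{2, 4, 9}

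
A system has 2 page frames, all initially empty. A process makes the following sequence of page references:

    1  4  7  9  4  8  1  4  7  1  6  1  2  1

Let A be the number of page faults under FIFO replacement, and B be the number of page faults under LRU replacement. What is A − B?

Under FIFO: F F F F F F F F F F F . F F → 13 faults.
Under LRU: F F F F F F F F F F F . F . → 12 faults.
A − B = 13 − 12 = 1.

1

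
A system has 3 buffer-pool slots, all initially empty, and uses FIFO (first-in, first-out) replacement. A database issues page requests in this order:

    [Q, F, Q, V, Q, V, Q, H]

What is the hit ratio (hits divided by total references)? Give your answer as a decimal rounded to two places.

0.50

Q → fault, frames (Q)
F → fault, frames (Q F)
Q → hit
V → fault, frames (Q F V)
Q → hit
V → hit
Q → hit
H → fault, evict Q, frames (F V H)
Hits: 4 of 8 references → 4/8 = 0.5000.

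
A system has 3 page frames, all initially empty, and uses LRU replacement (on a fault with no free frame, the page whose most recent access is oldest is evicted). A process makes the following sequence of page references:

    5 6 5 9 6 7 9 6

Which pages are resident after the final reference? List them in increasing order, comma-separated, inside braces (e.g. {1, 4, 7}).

5 -> fault, frames {5}
6 -> fault, frames {5,6}
5 -> hit
9 -> fault, frames {6,5,9}
6 -> hit
7 -> fault, evict 5, frames {9,6,7}
9 -> hit
6 -> hit

{6, 7, 9}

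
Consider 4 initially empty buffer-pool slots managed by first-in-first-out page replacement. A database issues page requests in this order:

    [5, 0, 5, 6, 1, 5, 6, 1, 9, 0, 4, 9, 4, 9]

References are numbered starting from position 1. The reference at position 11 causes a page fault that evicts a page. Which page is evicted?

0

pos 1: 5 -> miss, frames [5]
pos 2: 0 -> miss, frames [5, 0]
pos 3: 5 -> hit
pos 4: 6 -> miss, frames [5, 0, 6]
pos 5: 1 -> miss, frames [5, 0, 6, 1]
pos 6: 5 -> hit
pos 7: 6 -> hit
pos 8: 1 -> hit
pos 9: 9 -> miss, evict 5, frames [0, 6, 1, 9]
pos 10: 0 -> hit
pos 11: 4 -> miss, evict 0, frames [6, 1, 9, 4]
At position 11, page 0 is evicted.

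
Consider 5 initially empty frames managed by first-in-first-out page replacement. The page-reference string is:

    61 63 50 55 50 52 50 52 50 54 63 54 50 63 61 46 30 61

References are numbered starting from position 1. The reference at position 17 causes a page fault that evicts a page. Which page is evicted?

55

pos 1: 61: fault, frames (61)
pos 2: 63: fault, frames (61 63)
pos 3: 50: fault, frames (61 63 50)
pos 4: 55: fault, frames (61 63 50 55)
pos 5: 50: hit
pos 6: 52: fault, frames (61 63 50 55 52)
pos 7: 50: hit
pos 8: 52: hit
pos 9: 50: hit
pos 10: 54: fault, evict 61, frames (63 50 55 52 54)
pos 11: 63: hit
pos 12: 54: hit
pos 13: 50: hit
pos 14: 63: hit
pos 15: 61: fault, evict 63, frames (50 55 52 54 61)
pos 16: 46: fault, evict 50, frames (55 52 54 61 46)
pos 17: 30: fault, evict 55, frames (52 54 61 46 30)
At position 17, page 55 is evicted.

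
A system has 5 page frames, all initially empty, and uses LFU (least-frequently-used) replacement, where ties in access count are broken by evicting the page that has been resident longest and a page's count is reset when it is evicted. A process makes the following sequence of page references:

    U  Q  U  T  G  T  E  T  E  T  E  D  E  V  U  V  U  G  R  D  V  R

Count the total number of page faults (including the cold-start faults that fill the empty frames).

U: miss, frames {U}
Q: miss, frames {U,Q}
U: hit
T: miss, frames {U,Q,T}
G: miss, frames {U,Q,T,G}
T: hit
E: miss, frames {U,Q,T,G,E}
T: hit
E: hit
T: hit
E: hit
D: miss, evict Q, frames {U,T,G,E,D}
E: hit
V: miss, evict G, frames {U,T,E,D,V}
U: hit
V: hit
U: hit
G: miss, evict D, frames {U,T,E,V,G}
R: miss, evict G, frames {U,T,E,V,R}
D: miss, evict R, frames {U,T,E,V,D}
V: hit
R: miss, evict D, frames {U,T,E,V,R}
Page faults: 11.

11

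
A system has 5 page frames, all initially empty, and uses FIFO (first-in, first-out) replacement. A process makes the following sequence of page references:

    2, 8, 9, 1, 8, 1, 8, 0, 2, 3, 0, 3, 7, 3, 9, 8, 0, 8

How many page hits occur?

10

2 -> miss, frames [2]
8 -> miss, frames [2, 8]
9 -> miss, frames [2, 8, 9]
1 -> miss, frames [2, 8, 9, 1]
8 -> hit
1 -> hit
8 -> hit
0 -> miss, frames [2, 8, 9, 1, 0]
2 -> hit
3 -> miss, evict 2, frames [8, 9, 1, 0, 3]
0 -> hit
3 -> hit
7 -> miss, evict 8, frames [9, 1, 0, 3, 7]
3 -> hit
9 -> hit
8 -> miss, evict 9, frames [1, 0, 3, 7, 8]
0 -> hit
8 -> hit
Hits: 10.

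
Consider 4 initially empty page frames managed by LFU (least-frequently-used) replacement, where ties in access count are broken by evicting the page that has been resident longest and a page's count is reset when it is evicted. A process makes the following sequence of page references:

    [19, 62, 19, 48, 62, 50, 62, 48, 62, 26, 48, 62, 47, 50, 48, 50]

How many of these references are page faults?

19 -> miss, frames {19}
62 -> miss, frames {19,62}
19 -> hit
48 -> miss, frames {19,62,48}
62 -> hit
50 -> miss, frames {19,62,48,50}
62 -> hit
48 -> hit
62 -> hit
26 -> miss, evict 50, frames {19,62,48,26}
48 -> hit
62 -> hit
47 -> miss, evict 26, frames {19,62,48,47}
50 -> miss, evict 47, frames {19,62,48,50}
48 -> hit
50 -> hit
Page faults: 7.

7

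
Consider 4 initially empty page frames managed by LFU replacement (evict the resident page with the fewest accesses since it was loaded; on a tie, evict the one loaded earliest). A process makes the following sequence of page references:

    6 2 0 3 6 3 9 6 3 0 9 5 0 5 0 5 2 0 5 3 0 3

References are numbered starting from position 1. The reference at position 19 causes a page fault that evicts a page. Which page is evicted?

0

pos 1: 6 -> fault, frames [6]
pos 2: 2 -> fault, frames [6, 2]
pos 3: 0 -> fault, frames [6, 2, 0]
pos 4: 3 -> fault, frames [6, 2, 0, 3]
pos 5: 6 -> hit
pos 6: 3 -> hit
pos 7: 9 -> fault, evict 2, frames [6, 0, 3, 9]
pos 8: 6 -> hit
pos 9: 3 -> hit
pos 10: 0 -> hit
pos 11: 9 -> hit
pos 12: 5 -> fault, evict 0, frames [6, 3, 9, 5]
pos 13: 0 -> fault, evict 5, frames [6, 3, 9, 0]
pos 14: 5 -> fault, evict 0, frames [6, 3, 9, 5]
pos 15: 0 -> fault, evict 5, frames [6, 3, 9, 0]
pos 16: 5 -> fault, evict 0, frames [6, 3, 9, 5]
pos 17: 2 -> fault, evict 5, frames [6, 3, 9, 2]
pos 18: 0 -> fault, evict 2, frames [6, 3, 9, 0]
pos 19: 5 -> fault, evict 0, frames [6, 3, 9, 5]
At position 19, page 0 is evicted.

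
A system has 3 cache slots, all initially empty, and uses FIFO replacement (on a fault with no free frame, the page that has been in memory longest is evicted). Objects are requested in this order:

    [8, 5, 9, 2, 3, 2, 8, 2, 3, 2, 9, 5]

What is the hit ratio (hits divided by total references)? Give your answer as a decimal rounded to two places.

8: fault, frames {8}
5: fault, frames {8,5}
9: fault, frames {8,5,9}
2: fault, evict 8, frames {5,9,2}
3: fault, evict 5, frames {9,2,3}
2: hit
8: fault, evict 9, frames {2,3,8}
2: hit
3: hit
2: hit
9: fault, evict 2, frames {3,8,9}
5: fault, evict 3, frames {8,9,5}
Hits: 4 of 12 references → 4/12 = 0.3333.

0.33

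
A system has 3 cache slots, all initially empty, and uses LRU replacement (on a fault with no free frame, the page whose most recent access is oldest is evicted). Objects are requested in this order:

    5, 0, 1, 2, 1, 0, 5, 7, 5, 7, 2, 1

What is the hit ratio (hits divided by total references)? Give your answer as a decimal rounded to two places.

5 → miss, frames {5}
0 → miss, frames {5,0}
1 → miss, frames {5,0,1}
2 → miss, evict 5, frames {0,1,2}
1 → hit
0 → hit
5 → miss, evict 2, frames {1,0,5}
7 → miss, evict 1, frames {0,5,7}
5 → hit
7 → hit
2 → miss, evict 0, frames {5,7,2}
1 → miss, evict 5, frames {7,2,1}
Hits: 4 of 12 references → 4/12 = 0.3333.

0.33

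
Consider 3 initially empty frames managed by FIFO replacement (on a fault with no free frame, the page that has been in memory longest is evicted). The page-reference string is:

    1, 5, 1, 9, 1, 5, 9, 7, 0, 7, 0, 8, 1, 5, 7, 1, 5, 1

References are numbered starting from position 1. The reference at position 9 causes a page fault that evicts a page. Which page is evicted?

5

pos 1: 1 → miss, frames [1]
pos 2: 5 → miss, frames [1, 5]
pos 3: 1 → hit
pos 4: 9 → miss, frames [1, 5, 9]
pos 5: 1 → hit
pos 6: 5 → hit
pos 7: 9 → hit
pos 8: 7 → miss, evict 1, frames [5, 9, 7]
pos 9: 0 → miss, evict 5, frames [9, 7, 0]
At position 9, page 5 is evicted.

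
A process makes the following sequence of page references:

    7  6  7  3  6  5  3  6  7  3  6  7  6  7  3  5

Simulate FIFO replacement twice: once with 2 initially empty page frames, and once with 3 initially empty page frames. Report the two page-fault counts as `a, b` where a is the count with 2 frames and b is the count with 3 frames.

11, 8

2 frames: F F . F . F . F F F F F . . F F → 11 faults.
3 frames: F F . F . F . . F . F . . . F F → 8 faults.
8 < 11: adding a frame reduced faults, as is typical.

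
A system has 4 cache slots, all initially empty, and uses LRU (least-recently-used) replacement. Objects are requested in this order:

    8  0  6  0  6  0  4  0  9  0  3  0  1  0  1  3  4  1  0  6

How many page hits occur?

8 -> miss, frames (8)
0 -> miss, frames (8 0)
6 -> miss, frames (8 0 6)
0 -> hit
6 -> hit
0 -> hit
4 -> miss, frames (8 6 0 4)
0 -> hit
9 -> miss, evict 8, frames (6 4 0 9)
0 -> hit
3 -> miss, evict 6, frames (4 9 0 3)
0 -> hit
1 -> miss, evict 4, frames (9 3 0 1)
0 -> hit
1 -> hit
3 -> hit
4 -> miss, evict 9, frames (0 1 3 4)
1 -> hit
0 -> hit
6 -> miss, evict 3, frames (4 1 0 6)
Hits: 11.

11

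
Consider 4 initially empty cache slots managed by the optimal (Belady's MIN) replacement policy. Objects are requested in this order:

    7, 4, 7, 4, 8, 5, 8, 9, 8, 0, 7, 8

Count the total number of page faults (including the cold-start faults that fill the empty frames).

7 → miss, frames (7)
4 → miss, frames (7 4)
7 → hit
4 → hit
8 → miss, frames (7 4 8)
5 → miss, frames (7 4 8 5)
8 → hit
9 → miss, evict 5, frames (7 4 8 9)
8 → hit
0 → miss, evict 9, frames (7 4 8 0)
7 → hit
8 → hit
Page faults: 6.

6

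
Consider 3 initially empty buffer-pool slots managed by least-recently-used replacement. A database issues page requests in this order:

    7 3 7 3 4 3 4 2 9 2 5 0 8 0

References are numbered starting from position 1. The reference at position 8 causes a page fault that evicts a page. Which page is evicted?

pos 1: 7 -> miss, frames [7]
pos 2: 3 -> miss, frames [7, 3]
pos 3: 7 -> hit
pos 4: 3 -> hit
pos 5: 4 -> miss, frames [7, 3, 4]
pos 6: 3 -> hit
pos 7: 4 -> hit
pos 8: 2 -> miss, evict 7, frames [3, 4, 2]
At position 8, page 7 is evicted.

7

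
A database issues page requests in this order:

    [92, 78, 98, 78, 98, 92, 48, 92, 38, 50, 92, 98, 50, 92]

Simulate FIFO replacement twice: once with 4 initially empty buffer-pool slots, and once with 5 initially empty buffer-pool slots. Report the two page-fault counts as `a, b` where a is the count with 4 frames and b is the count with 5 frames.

8, 7

4 frames: F F F . . . F . F F F F . . → 8 faults.
5 frames: F F F . . . F . F F F . . . → 7 faults.
7 < 8: adding a frame reduced faults, as is typical.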